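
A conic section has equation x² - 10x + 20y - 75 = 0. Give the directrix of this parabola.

y = 10

Only x is squared. Complete the square in x: (x - 5)² = -20(y - 5).
Vertex (5, 5); 4p = -20 so p = -5. Opens down.
Directrix is the horizontal line y = k − p = 5 − (-5) = 10.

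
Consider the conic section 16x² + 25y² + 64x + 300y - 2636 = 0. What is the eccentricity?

Rearranging, 16(x² + 4x) + 25(y² + 12y) = 2636.
16(x + 2)² + 25(y + 6)² = 2636 + 64 + 900 = 3600
Divide through by 3600 to get (x + 2)²/225 + (y + 6)²/144 = 1.
Ellipse, center (-2, -6), major axis horizontal; a² = 225, b² = 144.
c² = a² - b² = 81, so c = 9.
e = c/a = 9/15 = 3/5.

e = 3/5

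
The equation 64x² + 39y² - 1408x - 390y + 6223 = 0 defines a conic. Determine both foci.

(11, 0) and (11, 10)

Collect terms: 64(x² - 22x) + 39(y² - 10y) = -6223
Completing the square gives 64(x - 11)² + 39(y - 5)² = -6223 + 7744 + 975 = 2496.
Divide through by 2496 to get (x - 11)²/39 + (y - 5)²/64 = 1.
Ellipse, center (11, 5), major axis vertical; a² = 64, b² = 39.
c² = a² - b² = 64 - 39 = 25, so c = 5.
Foci lie on the vertical axis through the center: (h, k ± c).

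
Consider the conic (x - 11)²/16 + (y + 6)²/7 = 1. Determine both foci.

(8, -6) and (14, -6)

Center (11, -6). The larger denominator 16 sits under the x-term, so the major axis is horizontal; a² = 16, b² = 7.
c² = a² - b² = 16 - 7 = 9, so c = 3.
Foci lie on the horizontal axis through the center: (h ± c, k).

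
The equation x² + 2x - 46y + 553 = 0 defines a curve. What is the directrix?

Only x is squared. Complete the square in x: (x + 1)² = 46(y - 12).
Vertex (-1, 12); 4p = 46 so p = 23/2. Opens up.
Directrix is the horizontal line y = k − p = 12 − (23/2) = 1/2.

y = 1/2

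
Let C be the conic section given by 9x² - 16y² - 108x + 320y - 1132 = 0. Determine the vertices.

Collect terms: 9(x² - 12x) -16(y² - 20y) = 1132
9(x - 6)² -16(y - 10)² = 1132 + 324 - 1600 = -144
Dividing both sides by -144: (y - 10)²/9 - (x - 6)²/16 = 1
Hyperbola, center (6, 10), transverse axis vertical; a² = 9, b² = 16.
a = 3. Vertices at (h, k ± a).

(6, 7) and (6, 13)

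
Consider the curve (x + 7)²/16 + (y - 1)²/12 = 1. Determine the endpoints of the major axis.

(-11, 1) and (-3, 1)

Center (-7, 1). The larger denominator 16 sits under the x-term, so the major axis is horizontal; a² = 16, b² = 12.
a = 4. Vertices at (h ± a, k).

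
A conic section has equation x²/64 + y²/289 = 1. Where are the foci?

(0, -15) and (0, 15)

Center (0, 0). The larger denominator 289 sits under the y-term, so the major axis is vertical; a² = 289, b² = 64.
c² = a² - b² = 289 - 64 = 225, so c = 15.
Foci lie on the vertical axis through the center: (h, k ± c).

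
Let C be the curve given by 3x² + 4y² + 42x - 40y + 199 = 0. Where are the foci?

(-9, 5) and (-5, 5)

Collect terms: 3(x² + 14x) + 4(y² - 10y) = -199
Completing the square gives 3(x + 7)² + 4(y - 5)² = -199 + 147 + 100 = 48.
Divide through by 48 to get (x + 7)²/16 + (y - 5)²/12 = 1.
Ellipse, center (-7, 5), major axis horizontal; a² = 16, b² = 12.
c² = a² - b² = 16 - 12 = 4, so c = 2.
Foci lie on the horizontal axis through the center: (h ± c, k).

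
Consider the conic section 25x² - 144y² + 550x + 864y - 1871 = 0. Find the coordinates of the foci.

(-24, 3) and (2, 3)

25(x² + 22x) -144(y² - 6y) = 1871
Completing the square gives 25(x + 11)² -144(y - 3)² = 1871 + 3025 - 1296 = 3600.
Divide through by 3600 to get (x + 11)²/144 - (y - 3)²/25 = 1.
Hyperbola, center (-11, 3), transverse axis horizontal; a² = 144, b² = 25.
c² = a² + b² = 144 + 25 = 169, so c = 13.
Foci lie on the horizontal axis through the center: (h ± c, k).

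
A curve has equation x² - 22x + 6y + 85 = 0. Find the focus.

(11, 9/2)

Only x is squared. Complete the square in x: (x - 11)² = -6(y - 6).
Vertex (11, 6); 4p = -6 so p = -3/2. Opens down.
Focus is p units from the vertex along the axis: (h, k + p).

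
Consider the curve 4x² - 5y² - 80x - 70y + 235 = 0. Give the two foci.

(10, -13) and (10, -1)

Rearranging, 4(x² - 20x) -5(y² + 14y) = -235.
4(x - 10)² -5(y + 7)² = -235 + 400 - 245 = -80
Divide by -80: (y + 7)²/16 - (x - 10)²/20 = 1
Hyperbola, center (10, -7), transverse axis vertical; a² = 16, b² = 20.
c² = a² + b² = 16 + 20 = 36, so c = 6.
Foci lie on the vertical axis through the center: (h, k ± c).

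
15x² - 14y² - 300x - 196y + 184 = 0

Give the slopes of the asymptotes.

√210/14 and -√210/14

15(x² - 20x) -14(y² + 14y) = -184
Complete the square in x and y: 15(x - 10)² -14(y + 7)² = -184 + 1500 - 686 = 630
Divide through by 630 to get (x - 10)²/42 - (y + 7)²/45 = 1.
Hyperbola, center (10, -7), transverse axis horizontal; a² = 42, b² = 45.
For a horizontal hyperbola the asymptotes have slope ±b/a.
Here that is ±3√5/√42 = ±√210/14.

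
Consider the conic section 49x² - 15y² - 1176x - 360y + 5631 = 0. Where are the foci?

Collect terms: 49(x² - 24x) -15(y² + 24y) = -5631
Completing the square gives 49(x - 12)² -15(y + 12)² = -5631 + 7056 - 2160 = -735.
Divide through by -735 to get (y + 12)²/49 - (x - 12)²/15 = 1.
Hyperbola, center (12, -12), transverse axis vertical; a² = 49, b² = 15.
c² = a² + b² = 49 + 15 = 64, so c = 8.
Foci lie on the vertical axis through the center: (h, k ± c).

(12, -20) and (12, -4)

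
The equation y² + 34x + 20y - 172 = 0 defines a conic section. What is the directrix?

Only y is squared. Complete the square in y: (y + 10)² = -34(x - 8).
Vertex (8, -10); 4p = -34 so p = -17/2. Opens left.
Directrix is the vertical line x = h − p = 8 − (-17/2) = 33/2.

x = 33/2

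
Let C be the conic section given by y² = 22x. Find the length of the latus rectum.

Vertex (0, 0); 4p = 22 so p = 11/2. Opens right.
Latus rectum length = |4p| = 22.

22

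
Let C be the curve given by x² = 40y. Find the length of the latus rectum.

Vertex (0, 0); 4p = 40 so p = 10. Opens up.
Latus rectum length = |4p| = 40.

40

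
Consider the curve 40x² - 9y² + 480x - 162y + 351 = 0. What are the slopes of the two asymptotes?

40(x² + 12x) -9(y² + 18y) = -351
Complete the square: 40(x + 6)² -9(y + 9)² = -351 + 1440 - 729 = 360
Divide by 360: (x + 6)²/9 - (y + 9)²/40 = 1
Hyperbola, center (-6, -9), transverse axis horizontal; a² = 9, b² = 40.
For a horizontal hyperbola the asymptotes have slope ±b/a.
Here that is ±2√10/3.

2√10/3 and -2√10/3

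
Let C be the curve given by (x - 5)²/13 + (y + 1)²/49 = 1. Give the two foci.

Center (5, -1). The larger denominator 49 sits under the y-term, so the major axis is vertical; a² = 49, b² = 13.
c² = a² - b² = 49 - 13 = 36, so c = 6.
Foci lie on the vertical axis through the center: (h, k ± c).

(5, -7) and (5, 5)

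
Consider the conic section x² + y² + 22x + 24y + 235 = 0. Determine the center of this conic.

(-11, -12)

Rearranging, (x² + 22x) + (y² + 24y) = -235.
Completing the square gives (x + 11)² + (y + 12)² = -235 + 121 + 144 = 30.
So (x + 11)² + (y + 12)² = 30.
Circle centered at (-11, -12) with r² = 30.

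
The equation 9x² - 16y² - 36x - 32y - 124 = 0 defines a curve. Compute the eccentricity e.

Collect terms: 9(x² - 4x) -16(y² + 2y) = 124
9(x - 2)² -16(y + 1)² = 124 + 36 - 16 = 144
Dividing both sides by 144: (x - 2)²/16 - (y + 1)²/9 = 1
Hyperbola, center (2, -1), transverse axis horizontal; a² = 16, b² = 9.
c² = a² + b² = 25, so c = 5.
e = c/a = 5/4.

e = 5/4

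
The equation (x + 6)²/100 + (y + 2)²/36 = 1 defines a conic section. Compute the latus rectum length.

Center (-6, -2). The larger denominator 100 sits under the x-term, so the major axis is horizontal; a² = 100, b² = 36.
Latus rectum length = 2b²/a = 2·36/10 = 36/5.

36/5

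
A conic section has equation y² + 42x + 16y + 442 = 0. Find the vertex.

(-9, -8)

Only y is squared. Complete the square in y: (y + 8)² = -42(x + 9).
Vertex (-9, -8); 4p = -42 so p = -21/2. Opens left.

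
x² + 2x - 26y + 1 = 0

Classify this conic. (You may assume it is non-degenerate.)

parabola

No xy term. Coefficients of x² and y² are A = 1, C = 0.
Exactly one squared variable ⇒ parabola.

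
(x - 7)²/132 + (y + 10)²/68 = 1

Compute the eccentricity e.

Center (7, -10). The larger denominator 132 sits under the x-term, so the major axis is horizontal; a² = 132, b² = 68.
c² = a² - b² = 64, so c = 8.
e = c/a = 8/2√33 = 4√33/33.

e = 4√33/33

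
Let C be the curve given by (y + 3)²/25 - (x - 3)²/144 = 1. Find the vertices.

Center (3, -3). The positive term is the y-term, so the transverse axis is vertical; a² = 25, b² = 144.
a = 5. Vertices at (h, k ± a).

(3, -8) and (3, 2)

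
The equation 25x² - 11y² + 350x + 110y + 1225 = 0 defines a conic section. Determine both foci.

25(x² + 14x) -11(y² - 10y) = -1225
25(x + 7)² -11(y - 5)² = -1225 + 1225 - 275 = -275
Dividing both sides by -275: (y - 5)²/25 - (x + 7)²/11 = 1
Hyperbola, center (-7, 5), transverse axis vertical; a² = 25, b² = 11.
c² = a² + b² = 25 + 11 = 36, so c = 6.
Foci lie on the vertical axis through the center: (h, k ± c).

(-7, -1) and (-7, 11)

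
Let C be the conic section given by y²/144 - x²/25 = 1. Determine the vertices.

Center (0, 0). The positive term is the y-term, so the transverse axis is vertical; a² = 144, b² = 25.
a = 12. Vertices at (h, k ± a).

(0, -12) and (0, 12)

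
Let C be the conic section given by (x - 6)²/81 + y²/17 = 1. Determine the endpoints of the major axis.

Center (6, 0). The larger denominator 81 sits under the x-term, so the major axis is horizontal; a² = 81, b² = 17.
a = 9. Vertices at (h ± a, k).

(-3, 0) and (15, 0)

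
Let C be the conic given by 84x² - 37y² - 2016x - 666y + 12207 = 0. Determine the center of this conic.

(12, -9)

Collect terms: 84(x² - 24x) -37(y² + 18y) = -12207
Completing the square gives 84(x - 12)² -37(y + 9)² = -12207 + 12096 - 2997 = -3108.
Divide through by -3108 to get (y + 9)²/84 - (x - 12)²/37 = 1.
Hyperbola with center (12, -9).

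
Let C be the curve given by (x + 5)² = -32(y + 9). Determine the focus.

(-5, -17)

Vertex (-5, -9); 4p = -32 so p = -8. Opens down.
Focus is p units from the vertex along the axis: (h, k + p).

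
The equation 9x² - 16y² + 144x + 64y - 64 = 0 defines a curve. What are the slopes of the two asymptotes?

3/4 and -3/4

Group: 9(x² + 16x) -16(y² - 4y) = 64
9(x + 8)² -16(y - 2)² = 64 + 576 - 64 = 576
Divide through by 576 to get (x + 8)²/64 - (y - 2)²/36 = 1.
Hyperbola, center (-8, 2), transverse axis horizontal; a² = 64, b² = 36.
For a horizontal hyperbola the asymptotes have slope ±b/a.
Here that is ±6/8 = ±3/4.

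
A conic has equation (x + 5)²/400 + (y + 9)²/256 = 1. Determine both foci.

Center (-5, -9). The larger denominator 400 sits under the x-term, so the major axis is horizontal; a² = 400, b² = 256.
c² = a² - b² = 400 - 256 = 144, so c = 12.
Foci lie on the horizontal axis through the center: (h ± c, k).

(-17, -9) and (7, -9)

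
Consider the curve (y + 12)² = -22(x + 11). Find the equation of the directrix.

Vertex (-11, -12); 4p = -22 so p = -11/2. Opens left.
Directrix is the vertical line x = h − p = -11 − (-11/2) = -11/2.

x = -11/2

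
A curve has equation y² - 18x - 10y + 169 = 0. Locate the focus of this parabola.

(25/2, 5)

Only y is squared. Complete the square in y: (y - 5)² = 18(x - 8).
Vertex (8, 5); 4p = 18 so p = 9/2. Opens right.
Focus is p units from the vertex along the axis: (h + p, k).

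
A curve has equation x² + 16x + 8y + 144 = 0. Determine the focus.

(-8, -12)

Only x is squared. Complete the square in x: (x + 8)² = -8(y + 10).
Vertex (-8, -10); 4p = -8 so p = -2. Opens down.
Focus is p units from the vertex along the axis: (h, k + p).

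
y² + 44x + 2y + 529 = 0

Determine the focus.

(-23, -1)

Only y is squared. Complete the square in y: (y + 1)² = -44(x + 12).
Vertex (-12, -1); 4p = -44 so p = -11. Opens left.
Focus is p units from the vertex along the axis: (h + p, k).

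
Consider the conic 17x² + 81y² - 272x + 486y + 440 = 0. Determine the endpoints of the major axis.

Collect terms: 17(x² - 16x) + 81(y² + 6y) = -440
17(x - 8)² + 81(y + 3)² = -440 + 1088 + 729 = 1377
Divide through by 1377 to get (x - 8)²/81 + (y + 3)²/17 = 1.
Ellipse, center (8, -3), major axis horizontal; a² = 81, b² = 17.
a = 9. Vertices at (h ± a, k).

(-1, -3) and (17, -3)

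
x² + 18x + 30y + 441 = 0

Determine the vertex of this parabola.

Only x is squared. Complete the square in x: (x + 9)² = -30(y + 12).
Vertex (-9, -12); 4p = -30 so p = -15/2. Opens down.

(-9, -12)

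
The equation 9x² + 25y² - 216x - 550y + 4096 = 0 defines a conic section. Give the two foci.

Rearranging, 9(x² - 24x) + 25(y² - 22y) = -4096.
Complete the square: 9(x - 12)² + 25(y - 11)² = -4096 + 1296 + 3025 = 225
Dividing both sides by 225: (x - 12)²/25 + (y - 11)²/9 = 1
Ellipse, center (12, 11), major axis horizontal; a² = 25, b² = 9.
c² = a² - b² = 25 - 9 = 16, so c = 4.
Foci lie on the horizontal axis through the center: (h ± c, k).

(8, 11) and (16, 11)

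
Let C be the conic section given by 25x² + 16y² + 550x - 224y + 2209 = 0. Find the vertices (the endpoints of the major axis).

Group the x- and y-terms: 25(x² + 22x) + 16(y² - 14y) = -2209
25(x + 11)² + 16(y - 7)² = -2209 + 3025 + 784 = 1600
Divide by 1600: (x + 11)²/64 + (y - 7)²/100 = 1
Ellipse, center (-11, 7), major axis vertical; a² = 100, b² = 64.
a = 10. Vertices at (h, k ± a).

(-11, -3) and (-11, 17)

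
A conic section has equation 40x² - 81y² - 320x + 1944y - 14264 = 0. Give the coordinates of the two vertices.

(-5, 12) and (13, 12)

Collect terms: 40(x² - 8x) -81(y² - 24y) = 14264
Complete the square: 40(x - 4)² -81(y - 12)² = 14264 + 640 - 11664 = 3240
Divide by 3240: (x - 4)²/81 - (y - 12)²/40 = 1
Hyperbola, center (4, 12), transverse axis horizontal; a² = 81, b² = 40.
a = 9. Vertices at (h ± a, k).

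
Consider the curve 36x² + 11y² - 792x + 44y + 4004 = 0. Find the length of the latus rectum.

36(x² - 22x) + 11(y² + 4y) = -4004
Completing the square gives 36(x - 11)² + 11(y + 2)² = -4004 + 4356 + 44 = 396.
Divide through by 396 to get (x - 11)²/11 + (y + 2)²/36 = 1.
Ellipse, center (11, -2), major axis vertical; a² = 36, b² = 11.
Latus rectum length = 2b²/a = 2·11/6 = 11/3.

11/3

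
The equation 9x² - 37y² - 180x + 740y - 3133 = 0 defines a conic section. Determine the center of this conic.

(10, 10)

Collect terms: 9(x² - 20x) -37(y² - 20y) = 3133
9(x - 10)² -37(y - 10)² = 3133 + 900 - 3700 = 333
Divide through by 333 to get (x - 10)²/37 - (y - 10)²/9 = 1.
Hyperbola with center (10, 10).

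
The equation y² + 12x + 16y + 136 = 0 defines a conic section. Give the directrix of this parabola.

Only y is squared. Complete the square in y: (y + 8)² = -12(x + 6).
Vertex (-6, -8); 4p = -12 so p = -3. Opens left.
Directrix is the vertical line x = h − p = -6 − (-3) = -3.

x = -3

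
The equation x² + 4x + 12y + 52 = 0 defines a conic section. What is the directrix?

Only x is squared. Complete the square in x: (x + 2)² = -12(y + 4).
Vertex (-2, -4); 4p = -12 so p = -3. Opens down.
Directrix is the horizontal line y = k − p = -4 − (-3) = -1.

y = -1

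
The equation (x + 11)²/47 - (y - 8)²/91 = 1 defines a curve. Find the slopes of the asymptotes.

Center (-11, 8). The positive term is the x-term, so the transverse axis is horizontal; a² = 47, b² = 91.
For a horizontal hyperbola the asymptotes have slope ±b/a.
Here that is ±√91/√47 = ±√4277/47.

√4277/47 and -√4277/47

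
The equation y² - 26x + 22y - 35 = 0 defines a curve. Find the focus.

(1/2, -11)

Only y is squared. Complete the square in y: (y + 11)² = 26(x + 6).
Vertex (-6, -11); 4p = 26 so p = 13/2. Opens right.
Focus is p units from the vertex along the axis: (h + p, k).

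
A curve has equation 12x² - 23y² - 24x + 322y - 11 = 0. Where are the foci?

Group: 12(x² - 2x) -23(y² - 14y) = 11
Complete the square: 12(x - 1)² -23(y - 7)² = 11 + 12 - 1127 = -1104
Divide by -1104: (y - 7)²/48 - (x - 1)²/92 = 1
Hyperbola, center (1, 7), transverse axis vertical; a² = 48, b² = 92.
c² = a² + b² = 48 + 92 = 140, so c = 2√35.
Foci lie on the vertical axis through the center: (h, k ± c).

(1, 7 - 2√35) and (1, 7 + 2√35)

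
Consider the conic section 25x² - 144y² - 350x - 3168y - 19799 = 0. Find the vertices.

Group: 25(x² - 14x) -144(y² + 22y) = 19799
25(x - 7)² -144(y + 11)² = 19799 + 1225 - 17424 = 3600
Divide by 3600: (x - 7)²/144 - (y + 11)²/25 = 1
Hyperbola, center (7, -11), transverse axis horizontal; a² = 144, b² = 25.
a = 12. Vertices at (h ± a, k).

(-5, -11) and (19, -11)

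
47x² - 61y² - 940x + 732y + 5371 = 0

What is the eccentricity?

Group: 47(x² - 20x) -61(y² - 12y) = -5371
Completing the square gives 47(x - 10)² -61(y - 6)² = -5371 + 4700 - 2196 = -2867.
Dividing both sides by -2867: (y - 6)²/47 - (x - 10)²/61 = 1
Hyperbola, center (10, 6), transverse axis vertical; a² = 47, b² = 61.
c² = a² + b² = 108, so c = 6√3.
e = c/a = 6√3/√47 = 6√141/47.

e = 6√141/47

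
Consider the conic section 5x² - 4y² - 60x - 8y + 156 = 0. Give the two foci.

5(x² - 12x) -4(y² + 2y) = -156
Completing the square gives 5(x - 6)² -4(y + 1)² = -156 + 180 - 4 = 20.
Divide by 20: (x - 6)²/4 - (y + 1)²/5 = 1
Hyperbola, center (6, -1), transverse axis horizontal; a² = 4, b² = 5.
c² = a² + b² = 4 + 5 = 9, so c = 3.
Foci lie on the horizontal axis through the center: (h ± c, k).

(3, -1) and (9, -1)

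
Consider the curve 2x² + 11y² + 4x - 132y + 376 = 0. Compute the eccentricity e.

e = 3√11/11

2(x² + 2x) + 11(y² - 12y) = -376
2(x + 1)² + 11(y - 6)² = -376 + 2 + 396 = 22
Divide by 22: (x + 1)²/11 + (y - 6)²/2 = 1
Ellipse, center (-1, 6), major axis horizontal; a² = 11, b² = 2.
c² = a² - b² = 9, so c = 3.
e = c/a = 3/√11 = 3√11/11.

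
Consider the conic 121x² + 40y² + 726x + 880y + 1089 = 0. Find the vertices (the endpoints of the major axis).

(-3, -22) and (-3, 0)

Group the x- and y-terms: 121(x² + 6x) + 40(y² + 22y) = -1089
121(x + 3)² + 40(y + 11)² = -1089 + 1089 + 4840 = 4840
Divide through by 4840 to get (x + 3)²/40 + (y + 11)²/121 = 1.
Ellipse, center (-3, -11), major axis vertical; a² = 121, b² = 40.
a = 11. Vertices at (h, k ± a).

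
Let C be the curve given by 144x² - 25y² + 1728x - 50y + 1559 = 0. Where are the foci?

(-19, -1) and (7, -1)

144(x² + 12x) -25(y² + 2y) = -1559
Completing the square gives 144(x + 6)² -25(y + 1)² = -1559 + 5184 - 25 = 3600.
Divide through by 3600 to get (x + 6)²/25 - (y + 1)²/144 = 1.
Hyperbola, center (-6, -1), transverse axis horizontal; a² = 25, b² = 144.
c² = a² + b² = 25 + 144 = 169, so c = 13.
Foci lie on the horizontal axis through the center: (h ± c, k).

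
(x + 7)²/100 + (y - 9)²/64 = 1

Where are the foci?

(-13, 9) and (-1, 9)

Center (-7, 9). The larger denominator 100 sits under the x-term, so the major axis is horizontal; a² = 100, b² = 64.
c² = a² - b² = 100 - 64 = 36, so c = 6.
Foci lie on the horizontal axis through the center: (h ± c, k).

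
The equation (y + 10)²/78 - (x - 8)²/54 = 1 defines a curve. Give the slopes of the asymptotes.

Center (8, -10). The positive term is the y-term, so the transverse axis is vertical; a² = 78, b² = 54.
For a vertical hyperbola the asymptotes have slope ±a/b.
Here that is ±√78/3√6 = ±√13/3.

√13/3 and -√13/3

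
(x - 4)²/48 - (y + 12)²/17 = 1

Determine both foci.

Center (4, -12). The positive term is the x-term, so the transverse axis is horizontal; a² = 48, b² = 17.
c² = a² + b² = 48 + 17 = 65, so c = √65.
Foci lie on the horizontal axis through the center: (h ± c, k).

(4 - √65, -12) and (4 + √65, -12)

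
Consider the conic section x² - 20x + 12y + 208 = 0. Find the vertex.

(10, -9)

Only x is squared. Complete the square in x: (x - 10)² = -12(y + 9).
Vertex (10, -9); 4p = -12 so p = -3. Opens down.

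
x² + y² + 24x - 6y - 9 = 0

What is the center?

(-12, 3)

Group: (x² + 24x) + (y² - 6y) = 9
Complete the square: (x + 12)² + (y - 3)² = 9 + 144 + 9 = 162
So (x + 12)² + (y - 3)² = 162.
Circle centered at (-12, 3) with r² = 162.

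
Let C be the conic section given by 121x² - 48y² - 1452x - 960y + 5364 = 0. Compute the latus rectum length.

96/11

Collect terms: 121(x² - 12x) -48(y² + 20y) = -5364
Complete the square: 121(x - 6)² -48(y + 10)² = -5364 + 4356 - 4800 = -5808
Divide by -5808: (y + 10)²/121 - (x - 6)²/48 = 1
Hyperbola, center (6, -10), transverse axis vertical; a² = 121, b² = 48.
Latus rectum length = 2b²/a = 2·48/11 = 96/11.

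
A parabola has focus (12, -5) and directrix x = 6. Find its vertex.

The vertex is the midpoint between the focus and the directrix along the axis of symmetry.
Axis is horizontal (directrix is vertical). Vertex x-coordinate = (12 + 6)/2 = 9; y-coordinate = -5.

(9, -5)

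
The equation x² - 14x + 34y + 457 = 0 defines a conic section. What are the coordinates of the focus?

Only x is squared. Complete the square in x: (x - 7)² = -34(y + 12).
Vertex (7, -12); 4p = -34 so p = -17/2. Opens down.
Focus is p units from the vertex along the axis: (h, k + p).

(7, -41/2)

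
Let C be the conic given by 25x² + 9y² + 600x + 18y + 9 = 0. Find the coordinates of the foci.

Collect terms: 25(x² + 24x) + 9(y² + 2y) = -9
Complete the square: 25(x + 12)² + 9(y + 1)² = -9 + 3600 + 9 = 3600
Dividing both sides by 3600: (x + 12)²/144 + (y + 1)²/400 = 1
Ellipse, center (-12, -1), major axis vertical; a² = 400, b² = 144.
c² = a² - b² = 400 - 144 = 256, so c = 16.
Foci lie on the vertical axis through the center: (h, k ± c).

(-12, -17) and (-12, 15)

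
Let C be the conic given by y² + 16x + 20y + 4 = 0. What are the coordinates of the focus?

Only y is squared. Complete the square in y: (y + 10)² = -16(x - 6).
Vertex (6, -10); 4p = -16 so p = -4. Opens left.
Focus is p units from the vertex along the axis: (h + p, k).

(2, -10)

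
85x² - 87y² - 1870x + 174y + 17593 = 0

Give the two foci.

(11, 1 - 2√43) and (11, 1 + 2√43)

Group the x- and y-terms: 85(x² - 22x) -87(y² - 2y) = -17593
Complete the square in x and y: 85(x - 11)² -87(y - 1)² = -17593 + 10285 - 87 = -7395
Dividing both sides by -7395: (y - 1)²/85 - (x - 11)²/87 = 1
Hyperbola, center (11, 1), transverse axis vertical; a² = 85, b² = 87.
c² = a² + b² = 85 + 87 = 172, so c = 2√43.
Foci lie on the vertical axis through the center: (h, k ± c).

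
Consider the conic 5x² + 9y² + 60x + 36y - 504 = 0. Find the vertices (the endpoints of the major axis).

Group: 5(x² + 12x) + 9(y² + 4y) = 504
5(x + 6)² + 9(y + 2)² = 504 + 180 + 36 = 720
Divide by 720: (x + 6)²/144 + (y + 2)²/80 = 1
Ellipse, center (-6, -2), major axis horizontal; a² = 144, b² = 80.
a = 12. Vertices at (h ± a, k).

(-18, -2) and (6, -2)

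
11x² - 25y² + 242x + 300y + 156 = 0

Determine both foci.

(-17, 6) and (-5, 6)

Group: 11(x² + 22x) -25(y² - 12y) = -156
11(x + 11)² -25(y - 6)² = -156 + 1331 - 900 = 275
Dividing both sides by 275: (x + 11)²/25 - (y - 6)²/11 = 1
Hyperbola, center (-11, 6), transverse axis horizontal; a² = 25, b² = 11.
c² = a² + b² = 25 + 11 = 36, so c = 6.
Foci lie on the horizontal axis through the center: (h ± c, k).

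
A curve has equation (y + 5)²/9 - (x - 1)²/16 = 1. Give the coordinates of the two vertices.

(1, -8) and (1, -2)

Center (1, -5). The positive term is the y-term, so the transverse axis is vertical; a² = 9, b² = 16.
a = 3. Vertices at (h, k ± a).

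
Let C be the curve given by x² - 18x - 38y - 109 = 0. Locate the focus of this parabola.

(9, 9/2)

Only x is squared. Complete the square in x: (x - 9)² = 38(y + 5).
Vertex (9, -5); 4p = 38 so p = 19/2. Opens up.
Focus is p units from the vertex along the axis: (h, k + p).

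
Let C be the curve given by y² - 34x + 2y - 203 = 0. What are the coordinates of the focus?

Only y is squared. Complete the square in y: (y + 1)² = 34(x + 6).
Vertex (-6, -1); 4p = 34 so p = 17/2. Opens right.
Focus is p units from the vertex along the axis: (h + p, k).

(5/2, -1)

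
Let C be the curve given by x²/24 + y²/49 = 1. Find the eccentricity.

e = 5/7

Center (0, 0). The larger denominator 49 sits under the y-term, so the major axis is vertical; a² = 49, b² = 24.
c² = a² - b² = 25, so c = 5.
e = c/a = 5/7.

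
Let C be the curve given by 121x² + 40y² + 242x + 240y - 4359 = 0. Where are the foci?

(-1, -12) and (-1, 6)

Collect terms: 121(x² + 2x) + 40(y² + 6y) = 4359
Complete the square in x and y: 121(x + 1)² + 40(y + 3)² = 4359 + 121 + 360 = 4840
Dividing both sides by 4840: (x + 1)²/40 + (y + 3)²/121 = 1
Ellipse, center (-1, -3), major axis vertical; a² = 121, b² = 40.
c² = a² - b² = 121 - 40 = 81, so c = 9.
Foci lie on the vertical axis through the center: (h, k ± c).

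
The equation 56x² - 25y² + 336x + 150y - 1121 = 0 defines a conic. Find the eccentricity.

e = 9/5

Group the x- and y-terms: 56(x² + 6x) -25(y² - 6y) = 1121
56(x + 3)² -25(y - 3)² = 1121 + 504 - 225 = 1400
Dividing both sides by 1400: (x + 3)²/25 - (y - 3)²/56 = 1
Hyperbola, center (-3, 3), transverse axis horizontal; a² = 25, b² = 56.
c² = a² + b² = 81, so c = 9.
e = c/a = 9/5.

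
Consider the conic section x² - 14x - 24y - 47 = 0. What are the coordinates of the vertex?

Only x is squared. Complete the square in x: (x - 7)² = 24(y + 4).
Vertex (7, -4); 4p = 24 so p = 6. Opens up.

(7, -4)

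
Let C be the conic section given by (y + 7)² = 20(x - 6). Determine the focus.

Vertex (6, -7); 4p = 20 so p = 5. Opens right.
Focus is p units from the vertex along the axis: (h + p, k).

(11, -7)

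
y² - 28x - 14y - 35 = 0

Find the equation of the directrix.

x = -10

Only y is squared. Complete the square in y: (y - 7)² = 28(x + 3).
Vertex (-3, 7); 4p = 28 so p = 7. Opens right.
Directrix is the vertical line x = h − p = -3 − (7) = -10.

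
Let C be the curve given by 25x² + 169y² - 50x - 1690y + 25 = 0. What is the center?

Group: 25(x² - 2x) + 169(y² - 10y) = -25
Completing the square gives 25(x - 1)² + 169(y - 5)² = -25 + 25 + 4225 = 4225.
Dividing both sides by 4225: (x - 1)²/169 + (y - 5)²/25 = 1
Ellipse with center (1, 5).

(1, 5)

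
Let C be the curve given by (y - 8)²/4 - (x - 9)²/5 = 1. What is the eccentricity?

e = 3/2

Center (9, 8). The positive term is the y-term, so the transverse axis is vertical; a² = 4, b² = 5.
c² = a² + b² = 9, so c = 3.
e = c/a = 3/2.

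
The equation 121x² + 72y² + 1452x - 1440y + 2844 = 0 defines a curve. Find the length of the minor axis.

Group the x- and y-terms: 121(x² + 12x) + 72(y² - 20y) = -2844
Complete the square: 121(x + 6)² + 72(y - 10)² = -2844 + 4356 + 7200 = 8712
Divide by 8712: (x + 6)²/72 + (y - 10)²/121 = 1
Ellipse, center (-6, 10), major axis vertical; a² = 121, b² = 72.
b² = 72 so b = 6√2; the minor axis has length 2b = 12√2.

12√2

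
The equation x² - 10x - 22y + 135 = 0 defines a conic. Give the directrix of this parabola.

y = -1/2

Only x is squared. Complete the square in x: (x - 5)² = 22(y - 5).
Vertex (5, 5); 4p = 22 so p = 11/2. Opens up.
Directrix is the horizontal line y = k − p = 5 − (11/2) = -1/2.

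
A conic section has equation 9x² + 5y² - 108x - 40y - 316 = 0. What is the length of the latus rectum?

40/3

9(x² - 12x) + 5(y² - 8y) = 316
9(x - 6)² + 5(y - 4)² = 316 + 324 + 80 = 720
Dividing both sides by 720: (x - 6)²/80 + (y - 4)²/144 = 1
Ellipse, center (6, 4), major axis vertical; a² = 144, b² = 80.
Latus rectum length = 2b²/a = 2·80/12 = 40/3.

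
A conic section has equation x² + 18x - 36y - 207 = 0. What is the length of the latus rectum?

Only x is squared. Complete the square in x: (x + 9)² = 36(y + 8).
Vertex (-9, -8); 4p = 36 so p = 9. Opens up.
Latus rectum length = |4p| = 36.

36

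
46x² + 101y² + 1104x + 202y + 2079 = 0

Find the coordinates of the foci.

(-12 - √55, -1) and (-12 + √55, -1)

Rearranging, 46(x² + 24x) + 101(y² + 2y) = -2079.
Complete the square: 46(x + 12)² + 101(y + 1)² = -2079 + 6624 + 101 = 4646
Divide through by 4646 to get (x + 12)²/101 + (y + 1)²/46 = 1.
Ellipse, center (-12, -1), major axis horizontal; a² = 101, b² = 46.
c² = a² - b² = 101 - 46 = 55, so c = √55.
Foci lie on the horizontal axis through the center: (h ± c, k).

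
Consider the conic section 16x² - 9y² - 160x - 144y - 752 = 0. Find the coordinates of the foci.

Collect terms: 16(x² - 10x) -9(y² + 16y) = 752
Complete the square in x and y: 16(x - 5)² -9(y + 8)² = 752 + 400 - 576 = 576
Divide through by 576 to get (x - 5)²/36 - (y + 8)²/64 = 1.
Hyperbola, center (5, -8), transverse axis horizontal; a² = 36, b² = 64.
c² = a² + b² = 36 + 64 = 100, so c = 10.
Foci lie on the horizontal axis through the center: (h ± c, k).

(-5, -8) and (15, -8)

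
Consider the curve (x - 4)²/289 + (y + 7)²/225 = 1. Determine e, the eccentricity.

e = 8/17

Center (4, -7). The larger denominator 289 sits under the x-term, so the major axis is horizontal; a² = 289, b² = 225.
c² = a² - b² = 64, so c = 8.
e = c/a = 8/17.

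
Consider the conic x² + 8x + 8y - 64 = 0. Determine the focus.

Only x is squared. Complete the square in x: (x + 4)² = -8(y - 10).
Vertex (-4, 10); 4p = -8 so p = -2. Opens down.
Focus is p units from the vertex along the axis: (h, k + p).

(-4, 8)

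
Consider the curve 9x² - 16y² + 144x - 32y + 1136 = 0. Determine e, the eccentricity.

Rearranging, 9(x² + 16x) -16(y² + 2y) = -1136.
Complete the square in x and y: 9(x + 8)² -16(y + 1)² = -1136 + 576 - 16 = -576
Divide by -576: (y + 1)²/36 - (x + 8)²/64 = 1
Hyperbola, center (-8, -1), transverse axis vertical; a² = 36, b² = 64.
c² = a² + b² = 100, so c = 10.
e = c/a = 10/6 = 5/3.

e = 5/3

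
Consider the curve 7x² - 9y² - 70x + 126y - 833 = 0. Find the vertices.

Collect terms: 7(x² - 10x) -9(y² - 14y) = 833
7(x - 5)² -9(y - 7)² = 833 + 175 - 441 = 567
Divide by 567: (x - 5)²/81 - (y - 7)²/63 = 1
Hyperbola, center (5, 7), transverse axis horizontal; a² = 81, b² = 63.
a = 9. Vertices at (h ± a, k).

(-4, 7) and (14, 7)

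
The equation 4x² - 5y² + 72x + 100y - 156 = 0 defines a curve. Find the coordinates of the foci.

(-9, 7) and (-9, 13)

Collect terms: 4(x² + 18x) -5(y² - 20y) = 156
Complete the square in x and y: 4(x + 9)² -5(y - 10)² = 156 + 324 - 500 = -20
Divide by -20: (y - 10)²/4 - (x + 9)²/5 = 1
Hyperbola, center (-9, 10), transverse axis vertical; a² = 4, b² = 5.
c² = a² + b² = 4 + 5 = 9, so c = 3.
Foci lie on the vertical axis through the center: (h, k ± c).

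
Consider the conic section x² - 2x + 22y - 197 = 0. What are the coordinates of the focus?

(1, 7/2)

Only x is squared. Complete the square in x: (x - 1)² = -22(y - 9).
Vertex (1, 9); 4p = -22 so p = -11/2. Opens down.
Focus is p units from the vertex along the axis: (h, k + p).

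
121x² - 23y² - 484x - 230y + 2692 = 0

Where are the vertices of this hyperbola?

Collect terms: 121(x² - 4x) -23(y² + 10y) = -2692
121(x - 2)² -23(y + 5)² = -2692 + 484 - 575 = -2783
Divide by -2783: (y + 5)²/121 - (x - 2)²/23 = 1
Hyperbola, center (2, -5), transverse axis vertical; a² = 121, b² = 23.
a = 11. Vertices at (h, k ± a).

(2, -16) and (2, 6)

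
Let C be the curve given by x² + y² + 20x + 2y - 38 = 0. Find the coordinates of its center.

Rearranging, (x² + 20x) + (y² + 2y) = 38.
(x + 10)² + (y + 1)² = 38 + 100 + 1 = 139
So (x + 10)² + (y + 1)² = 139.
Circle centered at (-10, -1) with r² = 139.

(-10, -1)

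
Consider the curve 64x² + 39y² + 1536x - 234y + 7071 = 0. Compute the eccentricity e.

Rearranging, 64(x² + 24x) + 39(y² - 6y) = -7071.
64(x + 12)² + 39(y - 3)² = -7071 + 9216 + 351 = 2496
Dividing both sides by 2496: (x + 12)²/39 + (y - 3)²/64 = 1
Ellipse, center (-12, 3), major axis vertical; a² = 64, b² = 39.
c² = a² - b² = 25, so c = 5.
e = c/a = 5/8.

e = 5/8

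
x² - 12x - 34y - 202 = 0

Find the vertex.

(6, -7)

Only x is squared. Complete the square in x: (x - 6)² = 34(y + 7).
Vertex (6, -7); 4p = 34 so p = 17/2. Opens up.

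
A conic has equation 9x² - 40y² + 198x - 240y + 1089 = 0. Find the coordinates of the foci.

9(x² + 22x) -40(y² + 6y) = -1089
9(x + 11)² -40(y + 3)² = -1089 + 1089 - 360 = -360
Divide by -360: (y + 3)²/9 - (x + 11)²/40 = 1
Hyperbola, center (-11, -3), transverse axis vertical; a² = 9, b² = 40.
c² = a² + b² = 9 + 40 = 49, so c = 7.
Foci lie on the vertical axis through the center: (h, k ± c).

(-11, -10) and (-11, 4)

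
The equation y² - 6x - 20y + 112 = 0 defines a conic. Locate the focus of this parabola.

(7/2, 10)

Only y is squared. Complete the square in y: (y - 10)² = 6(x - 2).
Vertex (2, 10); 4p = 6 so p = 3/2. Opens right.
Focus is p units from the vertex along the axis: (h + p, k).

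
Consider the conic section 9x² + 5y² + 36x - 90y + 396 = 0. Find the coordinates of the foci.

(-2, 7) and (-2, 11)

Group: 9(x² + 4x) + 5(y² - 18y) = -396
9(x + 2)² + 5(y - 9)² = -396 + 36 + 405 = 45
Divide through by 45 to get (x + 2)²/5 + (y - 9)²/9 = 1.
Ellipse, center (-2, 9), major axis vertical; a² = 9, b² = 5.
c² = a² - b² = 9 - 5 = 4, so c = 2.
Foci lie on the vertical axis through the center: (h, k ± c).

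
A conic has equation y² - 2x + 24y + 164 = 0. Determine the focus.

(21/2, -12)

Only y is squared. Complete the square in y: (y + 12)² = 2(x - 10).
Vertex (10, -12); 4p = 2 so p = 1/2. Opens right.
Focus is p units from the vertex along the axis: (h + p, k).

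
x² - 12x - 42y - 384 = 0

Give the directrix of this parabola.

Only x is squared. Complete the square in x: (x - 6)² = 42(y + 10).
Vertex (6, -10); 4p = 42 so p = 21/2. Opens up.
Directrix is the horizontal line y = k − p = -10 − (21/2) = -41/2.

y = -41/2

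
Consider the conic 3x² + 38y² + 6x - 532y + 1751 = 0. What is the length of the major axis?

Rearranging, 3(x² + 2x) + 38(y² - 14y) = -1751.
Complete the square in x and y: 3(x + 1)² + 38(y - 7)² = -1751 + 3 + 1862 = 114
Dividing both sides by 114: (x + 1)²/38 + (y - 7)²/3 = 1
Ellipse, center (-1, 7), major axis horizontal; a² = 38, b² = 3.
a² = 38 so a = √38; the major axis has length 2a = 2√38.

2√38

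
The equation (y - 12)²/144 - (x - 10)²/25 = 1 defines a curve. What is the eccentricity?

Center (10, 12). The positive term is the y-term, so the transverse axis is vertical; a² = 144, b² = 25.
c² = a² + b² = 169, so c = 13.
e = c/a = 13/12.

e = 13/12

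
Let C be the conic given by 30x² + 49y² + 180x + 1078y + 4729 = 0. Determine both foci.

Rearranging, 30(x² + 6x) + 49(y² + 22y) = -4729.
Complete the square in x and y: 30(x + 3)² + 49(y + 11)² = -4729 + 270 + 5929 = 1470
Dividing both sides by 1470: (x + 3)²/49 + (y + 11)²/30 = 1
Ellipse, center (-3, -11), major axis horizontal; a² = 49, b² = 30.
c² = a² - b² = 49 - 30 = 19, so c = √19.
Foci lie on the horizontal axis through the center: (h ± c, k).

(-3 - √19, -11) and (-3 + √19, -11)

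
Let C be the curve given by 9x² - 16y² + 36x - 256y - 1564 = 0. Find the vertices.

Group the x- and y-terms: 9(x² + 4x) -16(y² + 16y) = 1564
Complete the square in x and y: 9(x + 2)² -16(y + 8)² = 1564 + 36 - 1024 = 576
Divide by 576: (x + 2)²/64 - (y + 8)²/36 = 1
Hyperbola, center (-2, -8), transverse axis horizontal; a² = 64, b² = 36.
a = 8. Vertices at (h ± a, k).

(-10, -8) and (6, -8)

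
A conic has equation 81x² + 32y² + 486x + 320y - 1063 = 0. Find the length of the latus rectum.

Group: 81(x² + 6x) + 32(y² + 10y) = 1063
Complete the square: 81(x + 3)² + 32(y + 5)² = 1063 + 729 + 800 = 2592
Divide through by 2592 to get (x + 3)²/32 + (y + 5)²/81 = 1.
Ellipse, center (-3, -5), major axis vertical; a² = 81, b² = 32.
Latus rectum length = 2b²/a = 2·32/9 = 64/9.

64/9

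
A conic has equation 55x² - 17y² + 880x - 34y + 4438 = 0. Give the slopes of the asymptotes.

Group: 55(x² + 16x) -17(y² + 2y) = -4438
55(x + 8)² -17(y + 1)² = -4438 + 3520 - 17 = -935
Dividing both sides by -935: (y + 1)²/55 - (x + 8)²/17 = 1
Hyperbola, center (-8, -1), transverse axis vertical; a² = 55, b² = 17.
For a vertical hyperbola the asymptotes have slope ±a/b.
Here that is ±√55/√17 = ±√935/17.

√935/17 and -√935/17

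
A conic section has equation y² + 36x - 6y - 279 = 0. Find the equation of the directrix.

x = 17

Only y is squared. Complete the square in y: (y - 3)² = -36(x - 8).
Vertex (8, 3); 4p = -36 so p = -9. Opens left.
Directrix is the vertical line x = h − p = 8 − (-9) = 17.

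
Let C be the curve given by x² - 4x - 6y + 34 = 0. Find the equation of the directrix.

Only x is squared. Complete the square in x: (x - 2)² = 6(y - 5).
Vertex (2, 5); 4p = 6 so p = 3/2. Opens up.
Directrix is the horizontal line y = k − p = 5 − (3/2) = 7/2.

y = 7/2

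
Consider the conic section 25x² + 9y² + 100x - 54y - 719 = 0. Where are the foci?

Group the x- and y-terms: 25(x² + 4x) + 9(y² - 6y) = 719
Complete the square in x and y: 25(x + 2)² + 9(y - 3)² = 719 + 100 + 81 = 900
Dividing both sides by 900: (x + 2)²/36 + (y - 3)²/100 = 1
Ellipse, center (-2, 3), major axis vertical; a² = 100, b² = 36.
c² = a² - b² = 100 - 36 = 64, so c = 8.
Foci lie on the vertical axis through the center: (h, k ± c).

(-2, -5) and (-2, 11)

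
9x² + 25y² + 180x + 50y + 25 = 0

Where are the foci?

Group: 9(x² + 20x) + 25(y² + 2y) = -25
Complete the square: 9(x + 10)² + 25(y + 1)² = -25 + 900 + 25 = 900
Divide through by 900 to get (x + 10)²/100 + (y + 1)²/36 = 1.
Ellipse, center (-10, -1), major axis horizontal; a² = 100, b² = 36.
c² = a² - b² = 100 - 36 = 64, so c = 8.
Foci lie on the horizontal axis through the center: (h ± c, k).

(-18, -1) and (-2, -1)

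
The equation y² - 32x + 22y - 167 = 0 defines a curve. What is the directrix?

Only y is squared. Complete the square in y: (y + 11)² = 32(x + 9).
Vertex (-9, -11); 4p = 32 so p = 8. Opens right.
Directrix is the vertical line x = h − p = -9 − (8) = -17.

x = -17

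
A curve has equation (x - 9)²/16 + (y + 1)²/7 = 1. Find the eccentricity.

Center (9, -1). The larger denominator 16 sits under the x-term, so the major axis is horizontal; a² = 16, b² = 7.
c² = a² - b² = 9, so c = 3.
e = c/a = 3/4.

e = 3/4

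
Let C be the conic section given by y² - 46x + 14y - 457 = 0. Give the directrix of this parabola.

x = -45/2

Only y is squared. Complete the square in y: (y + 7)² = 46(x + 11).
Vertex (-11, -7); 4p = 46 so p = 23/2. Opens right.
Directrix is the vertical line x = h − p = -11 − (23/2) = -45/2.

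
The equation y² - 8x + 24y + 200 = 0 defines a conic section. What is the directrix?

Only y is squared. Complete the square in y: (y + 12)² = 8(x - 7).
Vertex (7, -12); 4p = 8 so p = 2. Opens right.
Directrix is the vertical line x = h − p = 7 − (2) = 5.

x = 5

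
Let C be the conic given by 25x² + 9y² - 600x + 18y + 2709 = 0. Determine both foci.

(12, -9) and (12, 7)

Rearranging, 25(x² - 24x) + 9(y² + 2y) = -2709.
Completing the square gives 25(x - 12)² + 9(y + 1)² = -2709 + 3600 + 9 = 900.
Dividing both sides by 900: (x - 12)²/36 + (y + 1)²/100 = 1
Ellipse, center (12, -1), major axis vertical; a² = 100, b² = 36.
c² = a² - b² = 100 - 36 = 64, so c = 8.
Foci lie on the vertical axis through the center: (h, k ± c).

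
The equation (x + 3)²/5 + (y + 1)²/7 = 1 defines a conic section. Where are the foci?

Center (-3, -1). The larger denominator 7 sits under the y-term, so the major axis is vertical; a² = 7, b² = 5.
c² = a² - b² = 7 - 5 = 2, so c = √2.
Foci lie on the vertical axis through the center: (h, k ± c).

(-3, -1 - √2) and (-3, -1 + √2)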